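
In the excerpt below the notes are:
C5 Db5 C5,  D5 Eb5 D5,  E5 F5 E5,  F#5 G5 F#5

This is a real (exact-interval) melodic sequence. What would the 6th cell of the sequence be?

A#5 B5 A#5

With a 3-note motive the entries are C5, D5, E5, F#5, each up a 2nd from the previous.
Continuing the starts: G#5 → A#5.
From A#5 the exact shape gives A#5 B5 A#5.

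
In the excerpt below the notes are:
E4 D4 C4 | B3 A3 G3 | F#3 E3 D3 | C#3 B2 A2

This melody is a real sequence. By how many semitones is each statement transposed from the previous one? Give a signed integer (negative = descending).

The 3-note cells begin on E4, B3, F#3, C#3 — each down a 4th from the last.
E4 to B3 spans -5 semitones.

-5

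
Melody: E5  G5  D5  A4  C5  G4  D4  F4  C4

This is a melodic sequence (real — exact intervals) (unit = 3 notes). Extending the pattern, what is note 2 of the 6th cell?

With 3-note cells, note 2 of each statement runs G5, C5, F4.
Extending down a 5th: Bb3 → Eb3 → Ab2.

Ab2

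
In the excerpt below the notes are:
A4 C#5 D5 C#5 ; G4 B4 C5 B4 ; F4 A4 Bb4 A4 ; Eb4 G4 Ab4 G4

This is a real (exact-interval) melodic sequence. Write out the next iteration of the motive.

With a 4-note motive the entries are A4, G4, F4, Eb4, each down a 2nd from the previous.
So cell 5 is Db4 F4 Gb4 F4.

Db4 F4 Gb4 F4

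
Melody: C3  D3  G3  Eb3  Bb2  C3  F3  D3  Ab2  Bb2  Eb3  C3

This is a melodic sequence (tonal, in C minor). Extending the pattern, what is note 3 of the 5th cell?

C3

Grouping in 4s, the 3rd note of each cell is G3, F3, Eb3.
Extending down a 2nd: D3 → C3.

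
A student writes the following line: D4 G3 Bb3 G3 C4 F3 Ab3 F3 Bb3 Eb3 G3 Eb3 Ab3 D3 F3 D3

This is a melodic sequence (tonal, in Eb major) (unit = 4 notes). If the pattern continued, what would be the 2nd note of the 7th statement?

Ab2

Grouping in 4s, the 2nd note of each cell is G3, F3, Eb3, D3.
Extending down a 2nd: C3 → Bb2 → Ab2.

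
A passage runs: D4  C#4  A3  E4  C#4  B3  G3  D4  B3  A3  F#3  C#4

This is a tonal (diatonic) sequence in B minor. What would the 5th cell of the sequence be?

Unit = 4 notes; the statements start on D4, C#4, B3, moving down a 2nd each time.
Carrying on: A3 → G3.
Statement 5 starts on G3 and keeps the same diatonic contour: G3 F#3 D3 A3.

G3 F#3 D3 A3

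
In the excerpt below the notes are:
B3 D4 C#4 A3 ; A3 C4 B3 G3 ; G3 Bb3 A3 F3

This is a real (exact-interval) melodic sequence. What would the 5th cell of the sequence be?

Eb3 Gb3 F3 Db3

The 4-note cells begin on B3, A3, G3 — each down a 2nd from the last.
Carrying on: F3 → Eb3.
So cell 5 is Eb3 Gb3 F3 Db3.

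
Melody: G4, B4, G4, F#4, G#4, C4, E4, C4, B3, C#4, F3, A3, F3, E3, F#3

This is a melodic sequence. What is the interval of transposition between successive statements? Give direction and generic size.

down a 5th

Taking 5-note groups, the heads are G4, C4, F3: the pattern moves down a 5th.
From G4 to C4: down a 5th.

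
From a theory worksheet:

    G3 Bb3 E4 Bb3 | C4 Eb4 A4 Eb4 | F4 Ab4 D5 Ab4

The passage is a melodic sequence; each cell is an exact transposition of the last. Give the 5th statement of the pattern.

Taking 4-note groups, the heads are G3, C4, F4: the pattern moves up a 4th.
Carrying on: Bb4 → Eb5.
From Eb5 the exact shape gives Eb5 Gb5 C6 Gb5.

Eb5 Gb5 C6 Gb5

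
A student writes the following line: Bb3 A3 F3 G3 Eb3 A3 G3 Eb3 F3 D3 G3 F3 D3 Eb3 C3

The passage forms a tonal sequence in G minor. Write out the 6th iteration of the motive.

D3 C3 A2 Bb2 G2

Unit = 5 notes; the statements start on Bb3, A3, G3, moving down a 2nd each time.
Continuing the starts: F3 → Eb3 → D3.
From D3 the diatonic shape gives D3 C3 A2 Bb2 G2.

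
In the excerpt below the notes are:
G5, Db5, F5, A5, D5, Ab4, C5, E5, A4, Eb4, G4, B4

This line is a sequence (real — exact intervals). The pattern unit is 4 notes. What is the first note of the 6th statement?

Unit = 4 notes; the statements start on G5, D5, A4, moving down a 4th each time.
Continuing: E4 → B3 → F#3. Statement 6 starts on F#3.

F#3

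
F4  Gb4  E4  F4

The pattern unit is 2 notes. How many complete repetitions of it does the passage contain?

2

4 notes in groups of 2 gives 4/2 = 2 statements.
Starts: F4, E4 — each down a 2nd.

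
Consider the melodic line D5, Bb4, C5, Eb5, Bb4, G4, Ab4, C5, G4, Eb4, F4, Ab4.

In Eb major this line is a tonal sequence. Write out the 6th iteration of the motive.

With a 4-note motive the entries are D5, Bb4, G4, each down a 3rd from the previous.
Continuing the starts: Eb4 → C4 → Ab3.
Statement 6 starts on Ab3 and keeps the same diatonic contour: Ab3 F3 G3 Bb3.

Ab3 F3 G3 Bb3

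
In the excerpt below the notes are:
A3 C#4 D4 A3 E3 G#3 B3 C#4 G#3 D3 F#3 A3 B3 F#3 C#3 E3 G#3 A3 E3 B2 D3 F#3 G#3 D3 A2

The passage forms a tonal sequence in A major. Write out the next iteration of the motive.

Unit = 5 notes; the statements start on A3, G#3, F#3, E3, D3, moving down a 2nd each time.
From C#3 the diatonic shape gives C#3 E3 F#3 C#3 G#2.

C#3 E3 F#3 C#3 G#2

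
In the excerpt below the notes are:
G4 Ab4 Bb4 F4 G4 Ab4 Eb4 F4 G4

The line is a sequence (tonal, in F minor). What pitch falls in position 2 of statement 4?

Grouping in 3s, the 2nd note of each cell is Ab4, G4, F4.
From F4, down a 2nd gives Eb4.

Eb4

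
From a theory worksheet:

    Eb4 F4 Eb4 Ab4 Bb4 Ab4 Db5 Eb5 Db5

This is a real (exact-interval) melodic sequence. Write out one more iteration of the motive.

The 3-note cells begin on Eb4, Ab4, Db5 — each up a 4th from the last.
So cell 4 is Gb5 Ab5 Gb5.

Gb5 Ab5 Gb5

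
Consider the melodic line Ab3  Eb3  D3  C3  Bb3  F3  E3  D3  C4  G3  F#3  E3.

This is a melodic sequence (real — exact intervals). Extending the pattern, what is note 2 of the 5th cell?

With 4-note cells, note 2 of each statement runs Eb3, F3, G3.
Carrying that up a 2nd forward: A3 → B3.

B3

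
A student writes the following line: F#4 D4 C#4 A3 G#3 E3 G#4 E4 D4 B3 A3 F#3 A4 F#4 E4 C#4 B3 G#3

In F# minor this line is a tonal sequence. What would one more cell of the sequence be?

The 6-note cells begin on F#4, G#4, A4 — each up a 2nd from the last.
So cell 4 is B4 G#4 F#4 D4 C#4 A3.

B4 G#4 F#4 D4 C#4 A3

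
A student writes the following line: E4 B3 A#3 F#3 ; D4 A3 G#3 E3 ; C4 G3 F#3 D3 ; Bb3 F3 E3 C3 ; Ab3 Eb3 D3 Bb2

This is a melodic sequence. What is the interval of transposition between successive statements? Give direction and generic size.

The 4-note cells begin on E4, D4, C4, Bb3, Ab3 — each down a 2nd from the last.
E4 to D4 is down a 2nd.

down a 2nd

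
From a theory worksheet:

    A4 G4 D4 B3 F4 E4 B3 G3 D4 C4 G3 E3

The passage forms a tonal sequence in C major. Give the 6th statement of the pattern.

With a 4-note motive the entries are A4, F4, D4, each down a 3rd from the previous.
Continuing the starts: B3 → G3 → E3.
Statement 6 starts on E3 and keeps the same diatonic contour: E3 D3 A2 F2.

E3 D3 A2 F2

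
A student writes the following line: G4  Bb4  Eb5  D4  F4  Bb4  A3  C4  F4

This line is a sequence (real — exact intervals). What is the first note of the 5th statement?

Unit = 3 notes; the statements start on G4, D4, A3, moving down a 4th each time.
Continuing: E3 → B2. Statement 5 starts on B2.

B2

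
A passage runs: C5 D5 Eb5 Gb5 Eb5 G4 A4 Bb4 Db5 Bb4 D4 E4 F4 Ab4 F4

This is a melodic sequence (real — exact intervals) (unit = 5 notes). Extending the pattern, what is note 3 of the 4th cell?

C4

Grouping in 5s, the 3rd note of each cell is Eb5, Bb4, F4.
Each moves down a 4th; the next is C4.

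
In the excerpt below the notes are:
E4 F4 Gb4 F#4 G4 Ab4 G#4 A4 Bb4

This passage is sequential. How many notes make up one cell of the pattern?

9 notes total. Splitting into 3 groups of 3:
E4 F4 Gb4 | F#4 G4 Ab4 | G#4 A4 Bb4
Each cell is the previous one up a 2nd — so the unit is 3 notes.

3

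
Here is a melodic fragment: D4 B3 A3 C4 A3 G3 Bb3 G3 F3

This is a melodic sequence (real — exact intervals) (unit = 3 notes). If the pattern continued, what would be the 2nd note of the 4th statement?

F3

The unit is 3 notes. Position-2 pitches of the 3 shown cells: B3, A3, G3.
Each moves down a 2nd; the next is F3.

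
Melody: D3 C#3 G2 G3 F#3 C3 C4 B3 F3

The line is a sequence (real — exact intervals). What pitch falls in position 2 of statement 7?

G5

The unit is 3 notes. Position-2 pitches of the 3 shown cells: C#3, F#3, B3.
Each moves up a 4th. Continuing: E4 → A4 → D5 → G5.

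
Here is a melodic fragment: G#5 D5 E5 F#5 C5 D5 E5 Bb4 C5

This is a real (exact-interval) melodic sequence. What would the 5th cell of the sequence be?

C5 Gb4 Ab4

With a 3-note motive the entries are G#5, F#5, E5, each down a 2nd from the previous.
Continuing the starts: D5 → C5.
From C5 the exact shape gives C5 Gb4 Ab4.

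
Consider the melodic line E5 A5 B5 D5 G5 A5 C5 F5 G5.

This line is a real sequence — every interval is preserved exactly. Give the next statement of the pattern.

The 3-note cells begin on E5, D5, C5 — each down a 2nd from the last.
So cell 4 is Bb4 Eb5 F5.

Bb4 Eb5 F5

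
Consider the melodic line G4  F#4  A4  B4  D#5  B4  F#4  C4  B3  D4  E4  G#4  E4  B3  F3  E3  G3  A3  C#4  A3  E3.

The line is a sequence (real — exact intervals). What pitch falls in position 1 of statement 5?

Eb2

The unit is 7 notes. Position-1 pitches of the 3 shown cells: G4, C4, F3.
Extending down a 5th: Bb2 → Eb2.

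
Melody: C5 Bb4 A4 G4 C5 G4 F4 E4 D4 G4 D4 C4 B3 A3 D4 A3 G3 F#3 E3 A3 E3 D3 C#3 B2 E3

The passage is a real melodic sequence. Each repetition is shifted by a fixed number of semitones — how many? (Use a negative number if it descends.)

The 5-note cells begin on C5, G4, D4, A3, E3 — each down a 4th from the last.
Counting half-steps from C5 to G4: -5.

-5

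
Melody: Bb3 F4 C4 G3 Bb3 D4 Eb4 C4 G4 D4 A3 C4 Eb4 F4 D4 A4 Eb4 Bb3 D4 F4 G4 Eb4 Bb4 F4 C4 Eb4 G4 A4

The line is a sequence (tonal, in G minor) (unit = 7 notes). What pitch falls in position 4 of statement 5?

With 7-note cells, note 4 of each statement runs G3, A3, Bb3, C4.
Each moves up a 2nd; the next is D4.

D4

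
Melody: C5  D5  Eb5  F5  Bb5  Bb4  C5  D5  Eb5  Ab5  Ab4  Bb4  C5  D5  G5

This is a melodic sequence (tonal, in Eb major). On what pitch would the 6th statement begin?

Eb4

Unit = 5 notes; the statements start on C5, Bb4, Ab4, moving down a 2nd each time.
Continuing: G4 → F4 → Eb4. Statement 6 starts on Eb4.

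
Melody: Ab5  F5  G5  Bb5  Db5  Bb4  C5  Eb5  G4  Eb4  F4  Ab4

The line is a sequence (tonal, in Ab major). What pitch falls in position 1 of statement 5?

F3

Grouping in 4s, the 1st note of each cell is Ab5, Db5, G4.
Each moves down a 5th. Continuing: C4 → F3.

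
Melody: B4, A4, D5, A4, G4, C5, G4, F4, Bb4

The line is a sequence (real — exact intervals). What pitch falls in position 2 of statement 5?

Db4

Grouping in 3s, the 2nd note of each cell is A4, G4, F4.
Carrying that down a 2nd forward: Eb4 → Db4.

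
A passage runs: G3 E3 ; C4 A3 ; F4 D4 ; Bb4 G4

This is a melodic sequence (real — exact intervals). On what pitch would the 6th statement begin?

The 2-note cells begin on G3, C4, F4, Bb4 — each up a 4th from the last.
Continuing: Eb5 → Ab5. Statement 6 starts on Ab5.

Ab5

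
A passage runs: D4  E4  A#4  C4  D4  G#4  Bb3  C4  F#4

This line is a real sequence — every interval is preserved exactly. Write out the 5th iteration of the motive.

Taking 3-note groups, the heads are D4, C4, Bb3: the pattern moves down a 2nd.
Carrying on: Ab3 → Gb3.
Statement 5 starts on Gb3 and keeps the same exact contour: Gb3 Ab3 D4.

Gb3 Ab3 D4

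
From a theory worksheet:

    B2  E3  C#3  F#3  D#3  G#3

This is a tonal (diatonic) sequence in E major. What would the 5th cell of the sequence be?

Taking 2-note groups, the heads are B2, C#3, D#3: the pattern moves up a 2nd.
Extending up a 2nd: E3 → F#3.
From F#3 the diatonic shape gives F#3 B3.

F#3 B3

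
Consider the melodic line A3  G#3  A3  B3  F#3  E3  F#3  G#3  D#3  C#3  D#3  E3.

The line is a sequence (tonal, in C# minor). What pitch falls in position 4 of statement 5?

A2

The unit is 4 notes. Position-4 pitches of the 3 shown cells: B3, G#3, E3.
Extending down a 3rd: C#3 → A2.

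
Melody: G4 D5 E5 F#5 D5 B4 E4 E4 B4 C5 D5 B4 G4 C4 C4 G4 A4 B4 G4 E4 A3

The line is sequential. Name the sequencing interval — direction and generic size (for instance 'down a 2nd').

Unit = 7 notes; the statements start on G4, E4, C4, moving down a 3rd each time.
From G4 to E4: down a 3rd.

down a 3rd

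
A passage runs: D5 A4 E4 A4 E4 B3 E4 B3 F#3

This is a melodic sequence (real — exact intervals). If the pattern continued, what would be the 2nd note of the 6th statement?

Grouping in 3s, the 2nd note of each cell is A4, E4, B3.
Carrying that down a 4th forward: F#3 → C#3 → G#2.

G#2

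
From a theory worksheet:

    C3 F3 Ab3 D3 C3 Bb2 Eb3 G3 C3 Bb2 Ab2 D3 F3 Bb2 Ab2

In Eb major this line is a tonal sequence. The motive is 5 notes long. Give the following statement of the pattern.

Taking 5-note groups, the heads are C3, Bb2, Ab2: the pattern moves down a 2nd.
Statement 4 starts on G2 and keeps the same diatonic contour: G2 C3 Eb3 Ab2 G2.

G2 C3 Eb3 Ab2 G2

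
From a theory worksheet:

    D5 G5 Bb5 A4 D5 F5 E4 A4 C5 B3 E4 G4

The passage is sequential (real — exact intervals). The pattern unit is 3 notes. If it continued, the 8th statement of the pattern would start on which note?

Unit = 3 notes; the statements start on D5, A4, E4, B3, moving down a 4th each time.
Continuing: F#3 → C#3 → G#2 → D#2. Statement 8 starts on D#2.

D#2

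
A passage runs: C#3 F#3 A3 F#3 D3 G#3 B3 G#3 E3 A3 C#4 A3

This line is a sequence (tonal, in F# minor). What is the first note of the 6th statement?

With a 4-note motive the entries are C#3, D3, E3, each up a 2nd from the previous.
Continuing: F#3 → G#3 → A3. Statement 6 starts on A3.

A3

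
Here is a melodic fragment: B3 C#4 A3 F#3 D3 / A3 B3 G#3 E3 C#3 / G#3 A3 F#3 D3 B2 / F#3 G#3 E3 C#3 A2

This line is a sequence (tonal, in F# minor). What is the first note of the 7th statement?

Taking 5-note groups, the heads are B3, A3, G#3, F#3: the pattern moves down a 2nd.
Extending the heads down a 2nd: E3 → D3 → C#3.

C#3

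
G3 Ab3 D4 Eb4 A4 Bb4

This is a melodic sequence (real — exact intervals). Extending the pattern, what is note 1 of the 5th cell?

Grouping in 2s, the 1st note of each cell is G3, D4, A4.
Carrying that up a 5th forward: E5 → B5.

B5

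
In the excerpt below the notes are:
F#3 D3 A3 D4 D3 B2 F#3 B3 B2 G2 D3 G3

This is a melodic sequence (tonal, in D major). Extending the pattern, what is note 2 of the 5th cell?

With 4-note cells, note 2 of each statement runs D3, B2, G2.
Each moves down a 3rd. Continuing: E2 → C#2.

C#2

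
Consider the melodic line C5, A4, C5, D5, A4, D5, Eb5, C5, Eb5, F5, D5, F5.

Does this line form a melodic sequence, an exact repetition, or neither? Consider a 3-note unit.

neither

Note 2 of cell 2 is A4; if this were a sequence it would be Bb4. No unit length gives a consistent transposition pattern.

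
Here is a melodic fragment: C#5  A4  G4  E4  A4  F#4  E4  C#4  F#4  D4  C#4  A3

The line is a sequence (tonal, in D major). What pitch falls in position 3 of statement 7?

The unit is 4 notes. Position-3 pitches of the 3 shown cells: G4, E4, C#4.
Carrying that down a 3rd forward: A3 → F#3 → D3 → B2.

B2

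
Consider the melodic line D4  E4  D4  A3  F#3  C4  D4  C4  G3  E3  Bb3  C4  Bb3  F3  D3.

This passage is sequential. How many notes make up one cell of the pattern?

5

15 notes total. Splitting into 3 groups of 5:
D4 E4 D4 A3 F#3 | C4 D4 C4 G3 E3 | Bb3 C4 Bb3 F3 D3
Every group is a transposition down a 2nd of the one before; no shorter unit works.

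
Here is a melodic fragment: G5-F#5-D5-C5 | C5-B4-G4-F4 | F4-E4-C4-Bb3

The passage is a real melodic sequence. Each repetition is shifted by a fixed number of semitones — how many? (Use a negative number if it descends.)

The 4-note cells begin on G5, C5, F4 — each down a 5th from the last.
G5 to C5 spans -7 semitones.

-7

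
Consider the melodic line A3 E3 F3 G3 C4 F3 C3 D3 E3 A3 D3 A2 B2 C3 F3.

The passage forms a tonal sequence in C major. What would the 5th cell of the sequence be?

With a 5-note motive the entries are A3, F3, D3, each down a 3rd from the previous.
Carrying on: B2 → G2.
So cell 5 is G2 D2 E2 F2 B2.

G2 D2 E2 F2 B2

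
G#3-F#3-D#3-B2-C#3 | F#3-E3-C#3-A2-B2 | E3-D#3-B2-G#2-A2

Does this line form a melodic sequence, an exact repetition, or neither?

Each 5-note cell is the previous one transposed down a 2nd.

sequence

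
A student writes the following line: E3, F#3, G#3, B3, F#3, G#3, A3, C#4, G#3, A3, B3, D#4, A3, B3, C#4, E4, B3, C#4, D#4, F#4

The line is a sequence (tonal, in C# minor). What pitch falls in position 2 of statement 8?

Grouping in 4s, the 2nd note of each cell is F#3, G#3, A3, B3, C#4.
Carrying that up a 2nd forward: D#4 → E4 → F#4.

F#4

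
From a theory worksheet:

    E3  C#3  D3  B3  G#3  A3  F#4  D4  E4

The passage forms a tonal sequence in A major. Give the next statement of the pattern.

With a 3-note motive the entries are E3, B3, F#4, each up a 5th from the previous.
From C#5 the diatonic shape gives C#5 A4 B4.

C#5 A4 B4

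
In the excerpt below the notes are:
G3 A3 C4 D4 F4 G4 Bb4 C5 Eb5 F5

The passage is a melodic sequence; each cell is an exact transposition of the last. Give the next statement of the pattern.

Taking 2-note groups, the heads are G3, C4, F4, Bb4, Eb5: the pattern moves up a 4th.
Statement 6 starts on Ab5 and keeps the same exact contour: Ab5 Bb5.

Ab5 Bb5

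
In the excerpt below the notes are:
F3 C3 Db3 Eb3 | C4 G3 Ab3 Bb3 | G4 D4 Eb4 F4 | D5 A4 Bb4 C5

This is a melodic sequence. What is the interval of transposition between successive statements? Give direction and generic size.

Unit = 4 notes; the statements start on F3, C4, G4, D5, moving up a 5th each time.
From F3 to C4: up a 5th.

up a 5th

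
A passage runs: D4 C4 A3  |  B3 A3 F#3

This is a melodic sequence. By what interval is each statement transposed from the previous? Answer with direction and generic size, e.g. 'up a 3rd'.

down a 3rd

With a 3-note motive the entries are D4, B3, each down a 3rd from the previous.
From D4 to B3: down a 3rd.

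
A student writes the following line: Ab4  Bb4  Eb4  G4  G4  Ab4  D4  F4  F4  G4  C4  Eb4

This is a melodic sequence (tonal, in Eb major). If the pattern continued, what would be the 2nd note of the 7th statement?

The unit is 4 notes. Position-2 pitches of the 3 shown cells: Bb4, Ab4, G4.
Each moves down a 2nd. Continuing: F4 → Eb4 → D4 → C4.

C4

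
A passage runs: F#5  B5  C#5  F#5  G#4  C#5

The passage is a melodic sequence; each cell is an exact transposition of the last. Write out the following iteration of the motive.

D#4 G#4

With a 2-note motive the entries are F#5, C#5, G#4, each down a 4th from the previous.
Statement 4 starts on D#4 and keeps the same exact contour: D#4 G#4.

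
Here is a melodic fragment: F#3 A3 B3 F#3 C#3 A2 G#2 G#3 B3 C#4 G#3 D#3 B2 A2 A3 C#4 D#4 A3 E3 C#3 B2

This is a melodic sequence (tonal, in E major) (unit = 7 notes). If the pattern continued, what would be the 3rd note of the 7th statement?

The unit is 7 notes. Position-3 pitches of the 3 shown cells: B3, C#4, D#4.
Extending up a 2nd: E4 → F#4 → G#4 → A4.

A4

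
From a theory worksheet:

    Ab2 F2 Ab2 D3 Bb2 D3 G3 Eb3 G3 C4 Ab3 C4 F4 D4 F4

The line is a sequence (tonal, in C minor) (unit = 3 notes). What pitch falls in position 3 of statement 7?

With 3-note cells, note 3 of each statement runs Ab2, D3, G3, C4, F4.
Carrying that up a 4th forward: Bb4 → Eb5.

Eb5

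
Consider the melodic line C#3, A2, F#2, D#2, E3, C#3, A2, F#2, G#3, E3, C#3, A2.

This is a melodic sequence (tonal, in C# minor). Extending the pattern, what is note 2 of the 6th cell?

D#4

Grouping in 4s, the 2nd note of each cell is A2, C#3, E3.
Carrying that up a 3rd forward: G#3 → B3 → D#4.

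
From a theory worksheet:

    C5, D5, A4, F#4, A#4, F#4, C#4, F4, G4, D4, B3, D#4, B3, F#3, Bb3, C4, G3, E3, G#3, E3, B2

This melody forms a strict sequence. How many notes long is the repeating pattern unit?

7

21 notes total. Splitting into 3 groups of 7:
C5 D5 A4 F#4 A#4 F#4 C#4 | F4 G4 D4 B3 D#4 B3 F#3 | Bb3 C4 G3 E3 G#3 E3 B2
That's a consistent down a 5th shift per cell, and no other grouping gives one.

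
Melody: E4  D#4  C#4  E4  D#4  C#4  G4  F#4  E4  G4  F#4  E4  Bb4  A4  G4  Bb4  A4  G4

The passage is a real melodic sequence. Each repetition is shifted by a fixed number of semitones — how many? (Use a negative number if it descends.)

3

The 6-note cells begin on E4, G4, Bb4 — each up a 3rd from the last.
E4 to G4 spans +3 semitones.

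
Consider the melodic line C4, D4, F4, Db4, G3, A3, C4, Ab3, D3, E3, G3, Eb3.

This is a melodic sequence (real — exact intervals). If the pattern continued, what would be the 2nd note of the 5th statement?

With 4-note cells, note 2 of each statement runs D4, A3, E3.
Carrying that down a 4th forward: B2 → F#2.

F#2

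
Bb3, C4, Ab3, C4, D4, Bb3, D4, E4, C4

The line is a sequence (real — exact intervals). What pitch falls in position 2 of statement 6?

With 3-note cells, note 2 of each statement runs C4, D4, E4.
Carrying that up a 2nd forward: F#4 → G#4 → A#4.

A#4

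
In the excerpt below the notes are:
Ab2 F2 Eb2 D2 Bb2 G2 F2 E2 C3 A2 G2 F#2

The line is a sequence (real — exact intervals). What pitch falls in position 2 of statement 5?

With 4-note cells, note 2 of each statement runs F2, G2, A2.
Extending up a 2nd: B2 → C#3.

C#3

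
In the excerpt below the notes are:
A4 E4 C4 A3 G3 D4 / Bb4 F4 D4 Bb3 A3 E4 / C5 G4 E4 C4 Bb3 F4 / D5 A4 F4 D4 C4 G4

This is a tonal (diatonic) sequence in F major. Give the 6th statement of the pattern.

F5 C5 A4 F4 E4 Bb4

Unit = 6 notes; the statements start on A4, Bb4, C5, D5, moving up a 2nd each time.
Carrying on: E5 → F5.
So cell 6 is F5 C5 A4 F4 E4 Bb4.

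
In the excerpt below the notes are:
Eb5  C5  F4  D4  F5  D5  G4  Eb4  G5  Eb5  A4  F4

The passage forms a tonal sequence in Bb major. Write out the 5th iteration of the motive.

Unit = 4 notes; the statements start on Eb5, F5, G5, moving up a 2nd each time.
Continuing the starts: A5 → Bb5.
From Bb5 the diatonic shape gives Bb5 G5 C5 A4.

Bb5 G5 C5 A4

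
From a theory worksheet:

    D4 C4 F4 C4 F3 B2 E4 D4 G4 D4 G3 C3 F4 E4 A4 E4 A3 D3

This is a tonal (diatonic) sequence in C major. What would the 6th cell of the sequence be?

Unit = 6 notes; the statements start on D4, E4, F4, moving up a 2nd each time.
Continuing the starts: G4 → A4 → B4.
From B4 the diatonic shape gives B4 A4 D5 A4 D4 G3.

B4 A4 D5 A4 D4 G3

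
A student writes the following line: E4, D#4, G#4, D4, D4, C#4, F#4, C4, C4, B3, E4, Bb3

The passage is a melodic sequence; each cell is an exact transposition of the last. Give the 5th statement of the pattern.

Taking 4-note groups, the heads are E4, D4, C4: the pattern moves down a 2nd.
Carrying on: Bb3 → Ab3.
Statement 5 starts on Ab3 and keeps the same exact contour: Ab3 G3 C4 Gb3.

Ab3 G3 C4 Gb3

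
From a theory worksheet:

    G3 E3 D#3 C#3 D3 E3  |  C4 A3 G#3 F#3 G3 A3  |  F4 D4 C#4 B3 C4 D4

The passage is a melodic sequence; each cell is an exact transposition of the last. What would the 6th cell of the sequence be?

Ab5 F5 E5 D5 Eb5 F5

The 6-note cells begin on G3, C4, F4 — each up a 4th from the last.
Extending up a 4th: Bb4 → Eb5 → Ab5.
So cell 6 is Ab5 F5 E5 D5 Eb5 F5.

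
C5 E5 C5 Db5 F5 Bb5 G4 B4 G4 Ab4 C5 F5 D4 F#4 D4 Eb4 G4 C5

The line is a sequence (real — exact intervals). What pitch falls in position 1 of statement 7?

With 6-note cells, note 1 of each statement runs C5, G4, D4.
Carrying that down a 4th forward: A3 → E3 → B2 → F#2.

F#2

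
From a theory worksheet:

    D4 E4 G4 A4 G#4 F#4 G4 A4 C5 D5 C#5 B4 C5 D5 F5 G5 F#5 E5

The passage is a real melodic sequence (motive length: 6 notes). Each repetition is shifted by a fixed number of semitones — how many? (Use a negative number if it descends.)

5

Unit = 6 notes; the statements start on D4, G4, C5, moving up a 4th each time.
D4 to G4 spans +5 semitones.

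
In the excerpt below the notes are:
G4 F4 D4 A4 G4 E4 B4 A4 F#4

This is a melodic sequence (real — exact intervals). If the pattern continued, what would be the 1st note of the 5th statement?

Grouping in 3s, the 1st note of each cell is G4, A4, B4.
Carrying that up a 2nd forward: C#5 → D#5.

D#5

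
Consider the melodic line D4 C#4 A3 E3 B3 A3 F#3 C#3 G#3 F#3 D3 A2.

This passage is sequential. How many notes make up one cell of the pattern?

There are 12 notes; a 4-note unit gives 3 cells:
D4 C#4 A3 E3 | B3 A3 F#3 C#3 | G#3 F#3 D3 A2
Every group is a transposition down a 3rd of the one before; no shorter unit works.

4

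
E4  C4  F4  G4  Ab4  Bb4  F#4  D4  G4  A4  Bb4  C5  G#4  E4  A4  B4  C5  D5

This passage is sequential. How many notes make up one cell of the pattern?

18 notes total. Splitting into 3 groups of 6:
E4 C4 F4 G4 Ab4 Bb4 | F#4 D4 G4 A4 Bb4 C5 | G#4 E4 A4 B4 C5 D5
That's a consistent up a 2nd shift per cell, and no other grouping gives one.

6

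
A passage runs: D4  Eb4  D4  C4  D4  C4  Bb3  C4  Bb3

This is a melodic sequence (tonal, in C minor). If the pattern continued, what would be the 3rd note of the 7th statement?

With 3-note cells, note 3 of each statement runs D4, C4, Bb3.
Extending down a 2nd: Ab3 → G3 → F3 → Eb3.

Eb3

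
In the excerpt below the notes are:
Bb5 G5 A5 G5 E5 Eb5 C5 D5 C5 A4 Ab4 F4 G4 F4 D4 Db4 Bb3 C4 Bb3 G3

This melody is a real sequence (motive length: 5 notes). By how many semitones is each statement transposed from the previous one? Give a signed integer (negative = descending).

With a 5-note motive the entries are Bb5, Eb5, Ab4, Db4, each down a 5th from the previous.
Bb5 to Eb5 spans -7 semitones.

-7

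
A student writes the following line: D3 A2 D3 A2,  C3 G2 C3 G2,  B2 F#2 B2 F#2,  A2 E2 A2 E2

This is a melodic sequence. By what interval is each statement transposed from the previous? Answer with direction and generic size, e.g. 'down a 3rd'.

With a 4-note motive the entries are D3, C3, B2, A2, each down a 2nd from the previous.
From D3 to C3: down a 2nd.

down a 2nd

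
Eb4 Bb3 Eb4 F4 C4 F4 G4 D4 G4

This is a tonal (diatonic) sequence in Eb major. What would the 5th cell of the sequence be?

Bb4 F4 Bb4

Unit = 3 notes; the statements start on Eb4, F4, G4, moving up a 2nd each time.
Extending up a 2nd: Ab4 → Bb4.
Statement 5 starts on Bb4 and keeps the same diatonic contour: Bb4 F4 Bb4.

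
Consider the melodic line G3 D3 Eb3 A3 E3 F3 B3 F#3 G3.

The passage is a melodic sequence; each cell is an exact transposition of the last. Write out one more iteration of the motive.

The 3-note cells begin on G3, A3, B3 — each up a 2nd from the last.
From C#4 the exact shape gives C#4 G#3 A3.

C#4 G#3 A3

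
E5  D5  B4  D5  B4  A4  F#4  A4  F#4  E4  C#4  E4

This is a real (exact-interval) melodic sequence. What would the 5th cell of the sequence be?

Unit = 4 notes; the statements start on E5, B4, F#4, moving down a 4th each time.
Continuing the starts: C#4 → G#3.
From G#3 the exact shape gives G#3 F#3 D#3 F#3.

G#3 F#3 D#3 F#3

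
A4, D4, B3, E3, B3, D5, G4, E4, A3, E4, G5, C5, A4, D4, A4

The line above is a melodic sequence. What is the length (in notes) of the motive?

15 notes total. Splitting into 3 groups of 5:
A4 D4 B3 E3 B3 | D5 G4 E4 A3 E4 | G5 C5 A4 D4 A4
Every group is a transposition up a 4th of the one before; no shorter unit works.

5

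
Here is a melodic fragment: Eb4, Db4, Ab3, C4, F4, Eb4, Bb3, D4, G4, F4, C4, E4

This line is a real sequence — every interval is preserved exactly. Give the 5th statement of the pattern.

Taking 4-note groups, the heads are Eb4, F4, G4: the pattern moves up a 2nd.
Continuing the starts: A4 → B4.
Statement 5 starts on B4 and keeps the same exact contour: B4 A4 E4 G#4.

B4 A4 E4 G#4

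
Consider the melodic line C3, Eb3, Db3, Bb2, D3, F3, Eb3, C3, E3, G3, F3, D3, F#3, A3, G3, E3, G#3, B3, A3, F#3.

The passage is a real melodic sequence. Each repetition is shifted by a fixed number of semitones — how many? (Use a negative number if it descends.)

2

Taking 4-note groups, the heads are C3, D3, E3, F#3, G#3: the pattern moves up a 2nd.
Counting half-steps from C3 to D3: 2.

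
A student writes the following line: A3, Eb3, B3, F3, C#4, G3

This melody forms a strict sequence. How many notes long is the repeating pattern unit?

Try groups of 2 (3 cells in 6 notes):
A3 Eb3 | B3 F3 | C#4 G3
Each cell is the previous one up a 2nd — so the unit is 2 notes.

2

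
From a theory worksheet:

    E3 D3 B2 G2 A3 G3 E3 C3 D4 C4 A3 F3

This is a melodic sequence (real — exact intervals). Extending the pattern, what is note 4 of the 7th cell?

With 4-note cells, note 4 of each statement runs G2, C3, F3.
Each moves up a 4th. Continuing: Bb3 → Eb4 → Ab4 → Db5.

Db5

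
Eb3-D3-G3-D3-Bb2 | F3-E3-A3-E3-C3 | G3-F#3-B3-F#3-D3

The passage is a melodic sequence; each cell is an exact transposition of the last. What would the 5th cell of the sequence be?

With a 5-note motive the entries are Eb3, F3, G3, each up a 2nd from the previous.
Extending up a 2nd: A3 → B3.
Statement 5 starts on B3 and keeps the same exact contour: B3 A#3 D#4 A#3 F#3.

B3 A#3 D#4 A#3 F#3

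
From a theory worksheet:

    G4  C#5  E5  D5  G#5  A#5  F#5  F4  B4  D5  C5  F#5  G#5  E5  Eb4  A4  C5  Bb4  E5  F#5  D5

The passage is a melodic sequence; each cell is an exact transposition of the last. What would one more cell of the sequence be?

Db4 G4 Bb4 Ab4 D5 E5 C5

With a 7-note motive the entries are G4, F4, Eb4, each down a 2nd from the previous.
From Db4 the exact shape gives Db4 G4 Bb4 Ab4 D5 E5 C5.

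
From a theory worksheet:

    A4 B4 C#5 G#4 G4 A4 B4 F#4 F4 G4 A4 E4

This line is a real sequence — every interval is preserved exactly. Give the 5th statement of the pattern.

Db4 Eb4 F4 C4

Taking 4-note groups, the heads are A4, G4, F4: the pattern moves down a 2nd.
Continuing the starts: Eb4 → Db4.
So cell 5 is Db4 Eb4 F4 C4.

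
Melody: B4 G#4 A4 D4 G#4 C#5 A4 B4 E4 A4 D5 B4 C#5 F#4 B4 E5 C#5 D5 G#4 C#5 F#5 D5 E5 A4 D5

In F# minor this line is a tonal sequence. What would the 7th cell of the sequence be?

A5 F#5 G#5 C#5 F#5

With a 5-note motive the entries are B4, C#5, D5, E5, F#5, each up a 2nd from the previous.
Continuing the starts: G#5 → A5.
So cell 7 is A5 F#5 G#5 C#5 F#5.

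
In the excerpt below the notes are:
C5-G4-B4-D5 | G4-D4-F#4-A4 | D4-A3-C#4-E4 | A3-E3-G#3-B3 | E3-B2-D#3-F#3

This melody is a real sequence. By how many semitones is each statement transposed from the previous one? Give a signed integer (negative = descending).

With a 4-note motive the entries are C5, G4, D4, A3, E3, each down a 4th from the previous.
Counting half-steps from C5 to G4: -5.

-5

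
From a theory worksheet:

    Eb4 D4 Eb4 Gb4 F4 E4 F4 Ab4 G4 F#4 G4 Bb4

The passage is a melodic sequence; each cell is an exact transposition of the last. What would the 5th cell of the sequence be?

B4 A#4 B4 D5

Taking 4-note groups, the heads are Eb4, F4, G4: the pattern moves up a 2nd.
Extending up a 2nd: A4 → B4.
So cell 5 is B4 A#4 B4 D5.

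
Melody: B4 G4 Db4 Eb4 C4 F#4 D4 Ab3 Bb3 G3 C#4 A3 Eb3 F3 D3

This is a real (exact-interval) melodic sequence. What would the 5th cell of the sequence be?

D#3 B2 F2 G2 E2

With a 5-note motive the entries are B4, F#4, C#4, each down a 4th from the previous.
Carrying on: G#3 → D#3.
From D#3 the exact shape gives D#3 B2 F2 G2 E2.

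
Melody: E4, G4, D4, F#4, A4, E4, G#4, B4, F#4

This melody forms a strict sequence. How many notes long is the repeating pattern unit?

There are 9 notes; a 3-note unit gives 3 cells:
E4 G4 D4 | F#4 A4 E4 | G#4 B4 F#4
Every group is a transposition up a 2nd of the one before; no shorter unit works.

3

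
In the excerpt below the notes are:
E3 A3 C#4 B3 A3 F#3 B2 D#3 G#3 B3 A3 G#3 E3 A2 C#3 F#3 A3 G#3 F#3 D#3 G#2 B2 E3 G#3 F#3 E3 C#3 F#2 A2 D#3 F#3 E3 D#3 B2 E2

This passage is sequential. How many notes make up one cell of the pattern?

There are 35 notes; a 7-note unit gives 5 cells:
E3 A3 C#4 B3 A3 F#3 B2 | D#3 G#3 B3 A3 G#3 E3 A2 | C#3 F#3 A3 G#3 F#3 D#3 G#2 | B2 E3 G#3 F#3 E3 C#3 F#2 | A2 D#3 F#3 E3 D#3 B2 E2
That's a consistent down a 2nd shift per cell, and no other grouping gives one.

7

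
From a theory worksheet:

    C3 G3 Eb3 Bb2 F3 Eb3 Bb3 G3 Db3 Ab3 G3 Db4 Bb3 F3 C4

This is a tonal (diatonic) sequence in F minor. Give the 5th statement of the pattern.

Db4 Ab4 F4 C4 G4

Unit = 5 notes; the statements start on C3, Eb3, G3, moving up a 3rd each time.
Extending up a 3rd: Bb3 → Db4.
Statement 5 starts on Db4 and keeps the same diatonic contour: Db4 Ab4 F4 C4 G4.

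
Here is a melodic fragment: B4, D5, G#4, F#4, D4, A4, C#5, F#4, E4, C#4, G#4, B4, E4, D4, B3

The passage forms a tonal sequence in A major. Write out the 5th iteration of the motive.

E4 G#4 C#4 B3 G#3

Unit = 5 notes; the statements start on B4, A4, G#4, moving down a 2nd each time.
Continuing the starts: F#4 → E4.
From E4 the diatonic shape gives E4 G#4 C#4 B3 G#3.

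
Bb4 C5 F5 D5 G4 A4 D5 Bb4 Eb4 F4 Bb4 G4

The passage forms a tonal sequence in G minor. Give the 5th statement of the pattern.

A3 Bb3 Eb4 C4

With a 4-note motive the entries are Bb4, G4, Eb4, each down a 3rd from the previous.
Extending down a 3rd: C4 → A3.
Statement 5 starts on A3 and keeps the same diatonic contour: A3 Bb3 Eb4 C4.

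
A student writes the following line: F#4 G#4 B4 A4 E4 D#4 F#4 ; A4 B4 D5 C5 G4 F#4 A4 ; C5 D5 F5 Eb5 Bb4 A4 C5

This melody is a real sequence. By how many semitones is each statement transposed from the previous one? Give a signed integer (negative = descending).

3

Taking 7-note groups, the heads are F#4, A4, C5: the pattern moves up a 3rd.
F#4→A4 is 69 − 66 = 3 semitones.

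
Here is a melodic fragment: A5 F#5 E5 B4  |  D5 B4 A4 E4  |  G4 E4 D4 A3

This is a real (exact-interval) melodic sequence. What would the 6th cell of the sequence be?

With a 4-note motive the entries are A5, D5, G4, each down a 5th from the previous.
Carrying on: C4 → F3 → Bb2.
So cell 6 is Bb2 G2 F2 C2.

Bb2 G2 F2 C2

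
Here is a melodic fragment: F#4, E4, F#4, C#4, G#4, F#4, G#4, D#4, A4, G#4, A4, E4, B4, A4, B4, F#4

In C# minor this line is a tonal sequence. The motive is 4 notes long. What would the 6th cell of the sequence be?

D#5 C#5 D#5 A4

Unit = 4 notes; the statements start on F#4, G#4, A4, B4, moving up a 2nd each time.
Carrying on: C#5 → D#5.
Statement 6 starts on D#5 and keeps the same diatonic contour: D#5 C#5 D#5 A4.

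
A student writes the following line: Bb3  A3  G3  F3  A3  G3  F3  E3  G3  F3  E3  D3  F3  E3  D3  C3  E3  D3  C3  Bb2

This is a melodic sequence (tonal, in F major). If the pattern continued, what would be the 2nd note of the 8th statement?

The unit is 4 notes. Position-2 pitches of the 5 shown cells: A3, G3, F3, E3, D3.
Extending down a 2nd: C3 → Bb2 → A2.

A2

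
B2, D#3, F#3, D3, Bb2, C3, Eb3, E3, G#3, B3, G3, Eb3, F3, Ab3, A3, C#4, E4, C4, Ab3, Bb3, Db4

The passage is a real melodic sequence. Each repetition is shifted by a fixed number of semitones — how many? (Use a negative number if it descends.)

The 7-note cells begin on B2, E3, A3 — each up a 4th from the last.
B2 to E3 spans +5 semitones.

5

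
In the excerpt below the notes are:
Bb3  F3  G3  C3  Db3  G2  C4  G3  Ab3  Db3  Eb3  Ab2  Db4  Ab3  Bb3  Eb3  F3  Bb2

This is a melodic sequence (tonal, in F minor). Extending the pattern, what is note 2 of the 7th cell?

Eb4

With 6-note cells, note 2 of each statement runs F3, G3, Ab3.
Extending up a 2nd: Bb3 → C4 → Db4 → Eb4.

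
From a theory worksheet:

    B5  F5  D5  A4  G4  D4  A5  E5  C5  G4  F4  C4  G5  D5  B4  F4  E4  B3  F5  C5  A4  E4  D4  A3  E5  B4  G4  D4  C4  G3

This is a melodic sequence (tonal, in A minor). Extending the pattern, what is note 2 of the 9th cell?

E4

The unit is 6 notes. Position-2 pitches of the 5 shown cells: F5, E5, D5, C5, B4.
Each moves down a 2nd. Continuing: A4 → G4 → F4 → E4.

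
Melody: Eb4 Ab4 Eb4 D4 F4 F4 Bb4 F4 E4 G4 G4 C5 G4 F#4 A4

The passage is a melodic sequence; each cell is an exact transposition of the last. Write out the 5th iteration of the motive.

With a 5-note motive the entries are Eb4, F4, G4, each up a 2nd from the previous.
Carrying on: A4 → B4.
From B4 the exact shape gives B4 E5 B4 A#4 C#5.

B4 E5 B4 A#4 C#5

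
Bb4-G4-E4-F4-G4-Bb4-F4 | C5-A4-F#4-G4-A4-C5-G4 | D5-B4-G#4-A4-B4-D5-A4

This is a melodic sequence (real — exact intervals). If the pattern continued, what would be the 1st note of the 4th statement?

With 7-note cells, note 1 of each statement runs Bb4, C5, D5.
From D5, up a 2nd gives E5.

E5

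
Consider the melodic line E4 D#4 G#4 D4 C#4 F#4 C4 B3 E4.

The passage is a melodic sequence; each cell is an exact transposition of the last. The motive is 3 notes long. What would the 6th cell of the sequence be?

Gb3 F3 Bb3

With a 3-note motive the entries are E4, D4, C4, each down a 2nd from the previous.
Continuing the starts: Bb3 → Ab3 → Gb3.
So cell 6 is Gb3 F3 Bb3.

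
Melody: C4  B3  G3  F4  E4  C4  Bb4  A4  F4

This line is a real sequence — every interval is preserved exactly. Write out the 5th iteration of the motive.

Ab5 G5 Eb5

Taking 3-note groups, the heads are C4, F4, Bb4: the pattern moves up a 4th.
Continuing the starts: Eb5 → Ab5.
Statement 5 starts on Ab5 and keeps the same exact contour: Ab5 G5 Eb5.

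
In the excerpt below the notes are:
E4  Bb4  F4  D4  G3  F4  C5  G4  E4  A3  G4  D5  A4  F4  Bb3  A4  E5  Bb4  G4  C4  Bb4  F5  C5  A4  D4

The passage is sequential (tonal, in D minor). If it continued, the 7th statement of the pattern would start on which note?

The 5-note cells begin on E4, F4, G4, A4, Bb4 — each up a 2nd from the last.
Extending the heads up a 2nd: C5 → D5.

D5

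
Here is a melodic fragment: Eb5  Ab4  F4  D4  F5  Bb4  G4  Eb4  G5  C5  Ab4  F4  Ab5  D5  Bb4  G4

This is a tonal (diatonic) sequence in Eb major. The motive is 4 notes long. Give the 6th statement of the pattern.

Unit = 4 notes; the statements start on Eb5, F5, G5, Ab5, moving up a 2nd each time.
Continuing the starts: Bb5 → C6.
So cell 6 is C6 F5 D5 Bb4.

C6 F5 D5 Bb4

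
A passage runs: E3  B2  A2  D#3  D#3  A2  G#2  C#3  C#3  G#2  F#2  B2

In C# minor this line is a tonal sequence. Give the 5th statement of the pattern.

A2 E2 D#2 G#2

Unit = 4 notes; the statements start on E3, D#3, C#3, moving down a 2nd each time.
Extending down a 2nd: B2 → A2.
From A2 the diatonic shape gives A2 E2 D#2 G#2.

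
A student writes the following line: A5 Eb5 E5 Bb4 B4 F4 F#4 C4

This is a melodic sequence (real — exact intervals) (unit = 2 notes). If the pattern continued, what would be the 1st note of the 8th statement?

A#2

The unit is 2 notes. Position-1 pitches of the 4 shown cells: A5, E5, B4, F#4.
Extending down a 4th: C#4 → G#3 → D#3 → A#2.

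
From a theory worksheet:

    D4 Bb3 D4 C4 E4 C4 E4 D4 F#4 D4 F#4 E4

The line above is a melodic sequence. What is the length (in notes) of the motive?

Try groups of 4 (3 cells in 12 notes):
D4 Bb3 D4 C4 | E4 C4 E4 D4 | F#4 D4 F#4 E4
Each cell is the previous one up a 2nd — so the unit is 4 notes.

4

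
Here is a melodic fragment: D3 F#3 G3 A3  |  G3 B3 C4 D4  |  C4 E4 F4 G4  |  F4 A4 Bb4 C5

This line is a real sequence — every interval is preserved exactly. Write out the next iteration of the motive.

Bb4 D5 Eb5 F5

The 4-note cells begin on D3, G3, C4, F4 — each up a 4th from the last.
Statement 5 starts on Bb4 and keeps the same exact contour: Bb4 D5 Eb5 F5.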